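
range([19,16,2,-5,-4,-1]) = 24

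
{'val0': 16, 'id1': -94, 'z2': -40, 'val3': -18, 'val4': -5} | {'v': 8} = {'val0': 16, 'id1': -94, 'z2': -40, 'val3': -18, 'val4': -5, 'v': 8}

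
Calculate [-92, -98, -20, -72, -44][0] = -92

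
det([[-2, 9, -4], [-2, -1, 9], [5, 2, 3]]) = (1)*(-2)*det([[-1, 9], [2, 3]]) + (-1)*(9)*det([[-2, 9], [5, 3]]) + (1)*(-4)*det([[-2, -1], [5, 2]])
= 42 + 459 + -4
= 497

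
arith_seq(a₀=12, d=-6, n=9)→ a_0 = 12 + 0*-6 = 12
a_1 = 12 + 1*-6 = 6
a_2 = 12 + 2*-6 = 0
...
= [12, 6, 0, -6, -12, -18, -24, -30, -36]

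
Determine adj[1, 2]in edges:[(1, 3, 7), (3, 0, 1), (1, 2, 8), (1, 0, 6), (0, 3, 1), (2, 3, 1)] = 8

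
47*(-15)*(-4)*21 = 59220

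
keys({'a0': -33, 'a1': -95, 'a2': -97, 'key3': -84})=['a0', 'a1', 'a2', 'key3']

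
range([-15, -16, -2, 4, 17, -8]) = 33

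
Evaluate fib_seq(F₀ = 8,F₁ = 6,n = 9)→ F_2 = F_1 + F_0 = 14
F_3 = F_2 + F_1 = 20
F_4 = F_3 + F_2 = 34
...
= [8, 6, 14, 20, 34, 54, 88, 142, 230]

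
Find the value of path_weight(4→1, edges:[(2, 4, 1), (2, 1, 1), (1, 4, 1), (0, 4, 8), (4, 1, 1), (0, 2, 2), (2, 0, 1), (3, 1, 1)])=1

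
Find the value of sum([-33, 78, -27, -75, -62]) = -119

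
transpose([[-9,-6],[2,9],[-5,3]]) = [[-9, 2, -5], [-6, 9, 3]]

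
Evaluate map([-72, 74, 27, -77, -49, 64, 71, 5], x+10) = [-62, 84, 37, -67, -39, 74, 81, 15]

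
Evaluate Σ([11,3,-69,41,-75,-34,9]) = 11 + 3 + (-69) + 41 + (-75) + (-34) + 9
= -114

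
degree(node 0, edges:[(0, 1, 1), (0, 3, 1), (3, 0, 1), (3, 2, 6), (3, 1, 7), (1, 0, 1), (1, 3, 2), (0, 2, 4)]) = incident: (0,1), (0,3), (3,0), (1,0), (0,2)
= 5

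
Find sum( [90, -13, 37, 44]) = 158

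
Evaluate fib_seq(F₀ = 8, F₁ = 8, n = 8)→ [8, 8, 16, 24, 40, 64, 104, 168]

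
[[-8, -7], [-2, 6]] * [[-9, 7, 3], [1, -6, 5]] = C[0][0] = (-8)*(-9) + (-7)*(1) = 65
C[0][1] = (-8)*(7) + (-7)*(-6) = -14
C[0][2] = (-8)*(3) + (-7)*(5) = -59
C[1][0] = (-2)*(-9) + (6)*(1) = 24
C[1][1] = (-2)*(7) + (6)*(-6) = -50
C[1][2] = (-2)*(3) + (6)*(5) = 24
= [[65, -14, -59], [24, -50, 24]]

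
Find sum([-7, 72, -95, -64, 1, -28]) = (-7) + 72 + (-95) + (-64) + 1 + (-28)
= -121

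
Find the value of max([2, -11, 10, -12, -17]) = 10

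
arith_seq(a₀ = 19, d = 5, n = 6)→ a_0 = 19 + 0*5 = 19
a_1 = 19 + 1*5 = 24
a_2 = 19 + 2*5 = 29
...
= [19, 24, 29, 34, 39, 44]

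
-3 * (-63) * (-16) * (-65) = 196560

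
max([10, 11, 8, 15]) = 15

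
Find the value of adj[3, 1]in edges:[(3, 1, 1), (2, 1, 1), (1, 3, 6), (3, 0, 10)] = 1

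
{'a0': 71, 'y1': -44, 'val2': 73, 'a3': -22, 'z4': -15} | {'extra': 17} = {'a0': 71, 'y1': -44, 'val2': 73, 'a3': -22, 'z4': -15, 'extra': 17}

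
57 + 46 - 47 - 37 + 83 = 102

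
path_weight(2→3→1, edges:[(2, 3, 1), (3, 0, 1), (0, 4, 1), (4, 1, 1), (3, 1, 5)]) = 6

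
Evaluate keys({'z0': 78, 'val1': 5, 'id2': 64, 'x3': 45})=['z0', 'val1', 'id2', 'x3']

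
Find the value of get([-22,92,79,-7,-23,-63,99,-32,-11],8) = -11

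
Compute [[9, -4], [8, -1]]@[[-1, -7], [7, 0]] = C[0][0] = (9)*(-1) + (-4)*(7) = -37
C[0][1] = (9)*(-7) + (-4)*(0) = -63
C[1][0] = (8)*(-1) + (-1)*(7) = -15
C[1][1] = (8)*(-7) + (-1)*(0) = -56
= [[-37, -63], [-15, -56]]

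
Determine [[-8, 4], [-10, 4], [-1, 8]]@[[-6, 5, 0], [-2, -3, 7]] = [[40, -52, 28], [52, -62, 28], [-10, -29, 56]]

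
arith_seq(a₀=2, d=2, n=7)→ [2, 4, 6, 8, 10, 12, 14]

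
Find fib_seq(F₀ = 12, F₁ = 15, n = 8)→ [12, 15, 27, 42, 69, 111, 180, 291]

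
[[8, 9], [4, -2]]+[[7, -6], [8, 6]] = [[15, 3], [12, 4]]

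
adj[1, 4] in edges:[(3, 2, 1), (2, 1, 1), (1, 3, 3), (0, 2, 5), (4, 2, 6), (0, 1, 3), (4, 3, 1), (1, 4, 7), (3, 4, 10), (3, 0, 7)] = 7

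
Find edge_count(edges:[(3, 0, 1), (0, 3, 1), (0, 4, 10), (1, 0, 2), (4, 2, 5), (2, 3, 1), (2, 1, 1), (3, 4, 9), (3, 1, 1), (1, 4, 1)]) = 10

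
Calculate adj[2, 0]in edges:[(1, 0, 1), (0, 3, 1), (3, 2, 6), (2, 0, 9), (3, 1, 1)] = 9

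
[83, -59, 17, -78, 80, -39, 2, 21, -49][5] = -39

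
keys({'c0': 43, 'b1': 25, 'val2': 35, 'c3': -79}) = ['c0', 'b1', 'val2', 'c3']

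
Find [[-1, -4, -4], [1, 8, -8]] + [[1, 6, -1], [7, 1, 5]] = [[0, 2, -5], [8, 9, -3]]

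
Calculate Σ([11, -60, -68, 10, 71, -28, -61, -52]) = 11 + (-60) + (-68) + 10 + 71 + (-28) + (-61) + (-52)
= -177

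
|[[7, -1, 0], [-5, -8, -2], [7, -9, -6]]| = 254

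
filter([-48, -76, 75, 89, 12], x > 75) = [89]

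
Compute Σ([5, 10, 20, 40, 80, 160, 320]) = 635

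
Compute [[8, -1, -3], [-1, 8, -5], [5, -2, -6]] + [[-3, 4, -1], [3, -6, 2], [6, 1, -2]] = [[5, 3, -4], [2, 2, -3], [11, -1, -8]]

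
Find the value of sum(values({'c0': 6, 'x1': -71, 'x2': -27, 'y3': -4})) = 6 + (-71) + (-27) + (-4)
= -96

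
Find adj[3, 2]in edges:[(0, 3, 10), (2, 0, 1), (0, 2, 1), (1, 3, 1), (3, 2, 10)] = 10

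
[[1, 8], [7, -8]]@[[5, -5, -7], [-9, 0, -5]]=C[0][0] = (1)*(5) + (8)*(-9) = -67
C[0][1] = (1)*(-5) + (8)*(0) = -5
C[0][2] = (1)*(-7) + (8)*(-5) = -47
C[1][0] = (7)*(5) + (-8)*(-9) = 107
C[1][1] = (7)*(-5) + (-8)*(0) = -35
C[1][2] = (7)*(-7) + (-8)*(-5) = -9
= [[-67, -5, -47], [107, -35, -9]]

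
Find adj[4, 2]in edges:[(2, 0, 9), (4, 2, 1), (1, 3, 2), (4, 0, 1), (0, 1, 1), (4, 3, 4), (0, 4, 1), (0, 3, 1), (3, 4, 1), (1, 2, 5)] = 1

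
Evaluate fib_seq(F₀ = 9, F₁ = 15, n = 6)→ [9, 15, 24, 39, 63, 102]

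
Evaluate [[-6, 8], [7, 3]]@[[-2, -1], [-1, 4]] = C[0][0] = (-6)*(-2) + (8)*(-1) = 4
C[0][1] = (-6)*(-1) + (8)*(4) = 38
C[1][0] = (7)*(-2) + (3)*(-1) = -17
C[1][1] = (7)*(-1) + (3)*(4) = 5
= [[4, 38], [-17, 5]]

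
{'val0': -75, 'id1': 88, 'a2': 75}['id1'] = 88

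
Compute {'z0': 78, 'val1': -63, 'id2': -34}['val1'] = -63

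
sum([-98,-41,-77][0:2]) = -139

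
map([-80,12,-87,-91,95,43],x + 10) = [-70, 22, -77, -81, 105, 53]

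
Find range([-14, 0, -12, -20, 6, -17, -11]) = 26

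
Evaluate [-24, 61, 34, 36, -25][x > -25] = [-24, 61, 34, 36]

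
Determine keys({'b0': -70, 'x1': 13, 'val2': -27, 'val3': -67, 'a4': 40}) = ['b0', 'x1', 'val2', 'val3', 'a4']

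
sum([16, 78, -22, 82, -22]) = 16 + 78 + (-22) + 82 + (-22)
= 132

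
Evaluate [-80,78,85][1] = 78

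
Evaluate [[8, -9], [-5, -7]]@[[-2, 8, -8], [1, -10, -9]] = [[-25, 154, 17], [3, 30, 103]]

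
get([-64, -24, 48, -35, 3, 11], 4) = 3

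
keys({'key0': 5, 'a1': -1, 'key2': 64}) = ['key0', 'a1', 'key2']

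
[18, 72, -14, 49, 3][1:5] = [72, -14, 49, 3]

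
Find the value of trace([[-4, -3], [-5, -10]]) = diagonal: (-4) + (-10)
= -14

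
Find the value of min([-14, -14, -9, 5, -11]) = -14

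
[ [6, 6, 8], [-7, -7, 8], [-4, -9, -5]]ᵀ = [[6, -7, -4], [6, -7, -9], [8, 8, -5]]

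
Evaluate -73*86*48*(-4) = 1205376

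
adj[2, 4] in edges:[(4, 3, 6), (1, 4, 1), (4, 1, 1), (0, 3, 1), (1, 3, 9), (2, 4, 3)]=3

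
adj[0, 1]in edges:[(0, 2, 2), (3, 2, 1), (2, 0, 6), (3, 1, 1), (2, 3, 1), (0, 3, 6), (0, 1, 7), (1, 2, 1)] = 7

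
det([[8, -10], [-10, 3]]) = (8)*(3) - (-10)*(-10)
= -76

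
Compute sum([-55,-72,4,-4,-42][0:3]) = -123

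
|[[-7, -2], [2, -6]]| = (-7)*(-6) - (-2)*(2)
= 46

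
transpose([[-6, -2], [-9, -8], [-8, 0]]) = [[-6, -9, -8], [-2, -8, 0]]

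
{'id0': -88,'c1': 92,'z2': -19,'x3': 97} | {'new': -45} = {'id0': -88, 'c1': 92, 'z2': -19, 'x3': 97, 'new': -45}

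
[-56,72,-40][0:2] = [-56, 72]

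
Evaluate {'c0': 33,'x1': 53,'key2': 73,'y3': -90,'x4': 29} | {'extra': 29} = {'c0': 33, 'x1': 53, 'key2': 73, 'y3': -90, 'x4': 29, 'extra': 29}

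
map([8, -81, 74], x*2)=8*2=16, -81*2=-162, 74*2=148
= [16, -162, 148]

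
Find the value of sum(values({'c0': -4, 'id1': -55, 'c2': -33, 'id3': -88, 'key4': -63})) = -243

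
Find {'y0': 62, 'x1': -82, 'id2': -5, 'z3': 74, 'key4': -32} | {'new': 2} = {'y0': 62, 'x1': -82, 'id2': -5, 'z3': 74, 'key4': -32, 'new': 2}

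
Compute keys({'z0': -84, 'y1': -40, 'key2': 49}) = ['z0', 'y1', 'key2']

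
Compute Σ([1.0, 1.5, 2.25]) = 4.75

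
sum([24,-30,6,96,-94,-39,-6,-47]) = 24 + (-30) + 6 + 96 + (-94) + (-39) + (-6) + (-47)
= -90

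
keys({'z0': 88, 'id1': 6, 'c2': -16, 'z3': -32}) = ['z0', 'id1', 'c2', 'z3']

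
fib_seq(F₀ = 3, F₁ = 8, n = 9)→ [3, 8, 11, 19, 30, 49, 79, 128, 207]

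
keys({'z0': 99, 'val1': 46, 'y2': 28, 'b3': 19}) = ['z0', 'val1', 'y2', 'b3']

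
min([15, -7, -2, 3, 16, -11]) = -11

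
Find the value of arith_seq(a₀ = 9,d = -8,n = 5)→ a_0 = 9 + 0*-8 = 9
a_1 = 9 + 1*-8 = 1
a_2 = 9 + 2*-8 = -7
...
= [9, 1, -7, -15, -23]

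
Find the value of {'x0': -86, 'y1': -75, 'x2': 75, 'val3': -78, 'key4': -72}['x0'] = -86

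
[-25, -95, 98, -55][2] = 98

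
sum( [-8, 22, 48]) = 62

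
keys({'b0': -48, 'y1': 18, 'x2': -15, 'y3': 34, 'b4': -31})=['b0', 'y1', 'x2', 'y3', 'b4']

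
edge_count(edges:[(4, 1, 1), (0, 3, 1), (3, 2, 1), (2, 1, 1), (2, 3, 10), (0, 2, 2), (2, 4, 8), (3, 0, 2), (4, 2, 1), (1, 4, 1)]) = 10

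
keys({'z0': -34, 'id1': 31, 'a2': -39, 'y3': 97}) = ['z0', 'id1', 'a2', 'y3']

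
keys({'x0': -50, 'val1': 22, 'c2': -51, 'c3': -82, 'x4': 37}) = ['x0', 'val1', 'c2', 'c3', 'x4']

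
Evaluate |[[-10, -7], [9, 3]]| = 33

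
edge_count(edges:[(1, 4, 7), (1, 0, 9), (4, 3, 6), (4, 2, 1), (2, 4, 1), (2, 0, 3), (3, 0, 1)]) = 7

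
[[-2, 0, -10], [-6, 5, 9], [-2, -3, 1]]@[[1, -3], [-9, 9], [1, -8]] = [[-12, 86], [-42, -9], [26, -29]]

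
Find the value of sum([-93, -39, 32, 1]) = -99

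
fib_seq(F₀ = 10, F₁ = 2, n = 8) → F_2 = F_1 + F_0 = 12
F_3 = F_2 + F_1 = 14
F_4 = F_3 + F_2 = 26
...
= [10, 2, 12, 14, 26, 40, 66, 106]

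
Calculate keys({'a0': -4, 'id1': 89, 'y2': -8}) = ['a0', 'id1', 'y2']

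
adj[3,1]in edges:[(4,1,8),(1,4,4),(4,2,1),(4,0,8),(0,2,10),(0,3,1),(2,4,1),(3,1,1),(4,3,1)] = 1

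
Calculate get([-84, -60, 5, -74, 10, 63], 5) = 63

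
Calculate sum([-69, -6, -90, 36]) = (-69) + (-6) + (-90) + 36
= -129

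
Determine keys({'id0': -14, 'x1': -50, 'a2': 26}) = ['id0', 'x1', 'a2']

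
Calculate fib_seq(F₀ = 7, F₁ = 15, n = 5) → F_2 = F_1 + F_0 = 22
F_3 = F_2 + F_1 = 37
F_4 = F_3 + F_2 = 59
= [7, 15, 22, 37, 59]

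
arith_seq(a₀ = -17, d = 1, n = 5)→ [-17, -16, -15, -14, -13]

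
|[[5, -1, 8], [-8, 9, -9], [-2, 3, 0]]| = 69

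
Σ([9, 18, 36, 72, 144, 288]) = 567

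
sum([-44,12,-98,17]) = -113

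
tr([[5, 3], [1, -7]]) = -2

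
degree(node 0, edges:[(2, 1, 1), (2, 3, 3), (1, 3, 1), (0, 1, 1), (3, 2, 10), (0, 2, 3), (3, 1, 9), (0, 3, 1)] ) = 3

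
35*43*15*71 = 1602825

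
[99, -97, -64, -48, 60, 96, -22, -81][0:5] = [99, -97, -64, -48, 60]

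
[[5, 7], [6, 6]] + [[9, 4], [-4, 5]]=[[14, 11], [2, 11]]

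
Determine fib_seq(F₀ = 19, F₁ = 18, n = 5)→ [19, 18, 37, 55, 92]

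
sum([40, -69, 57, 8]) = 36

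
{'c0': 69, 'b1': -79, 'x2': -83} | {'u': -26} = {'c0': 69, 'b1': -79, 'x2': -83, 'u': -26}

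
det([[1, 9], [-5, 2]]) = (1)*(2) - (9)*(-5)
= 47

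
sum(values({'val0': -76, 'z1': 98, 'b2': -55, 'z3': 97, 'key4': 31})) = (-76) + 98 + (-55) + 97 + 31
= 95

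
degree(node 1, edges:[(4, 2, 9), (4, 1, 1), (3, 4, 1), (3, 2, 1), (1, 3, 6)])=2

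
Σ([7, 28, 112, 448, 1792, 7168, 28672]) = 7 + 28 + 112 + 448 + 1792 + 7168 + 28672
= 38227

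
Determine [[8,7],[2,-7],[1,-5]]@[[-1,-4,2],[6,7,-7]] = [[34, 17, -33], [-44, -57, 53], [-31, -39, 37]]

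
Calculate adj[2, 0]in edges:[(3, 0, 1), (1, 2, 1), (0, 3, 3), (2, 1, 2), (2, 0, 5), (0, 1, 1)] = 5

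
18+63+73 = 154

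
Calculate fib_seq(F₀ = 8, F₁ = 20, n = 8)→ [8, 20, 28, 48, 76, 124, 200, 324]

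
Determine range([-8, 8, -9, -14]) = 22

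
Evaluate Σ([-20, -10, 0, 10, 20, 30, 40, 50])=120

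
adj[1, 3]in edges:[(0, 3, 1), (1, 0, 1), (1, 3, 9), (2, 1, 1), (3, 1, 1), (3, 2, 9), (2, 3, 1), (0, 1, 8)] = 9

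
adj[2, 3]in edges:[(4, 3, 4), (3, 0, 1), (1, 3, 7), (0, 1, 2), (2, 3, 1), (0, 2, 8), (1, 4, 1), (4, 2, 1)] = 1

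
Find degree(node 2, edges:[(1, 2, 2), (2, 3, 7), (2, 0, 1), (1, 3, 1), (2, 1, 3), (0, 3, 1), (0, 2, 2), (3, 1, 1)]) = incident: (1,2), (2,3), (2,0), (2,1), (0,2)
= 5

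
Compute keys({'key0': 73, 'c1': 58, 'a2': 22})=['key0', 'c1', 'a2']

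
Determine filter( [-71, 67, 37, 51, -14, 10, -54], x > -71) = keep x where x > -71: -71✗, 67✓, 37✓, 51✓, -14✓, 10✓, -54✓
= [67, 37, 51, -14, 10, -54]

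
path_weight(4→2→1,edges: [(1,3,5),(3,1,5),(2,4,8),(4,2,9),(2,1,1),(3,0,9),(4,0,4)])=w(4→2)=9 + w(2→1)=1
= 10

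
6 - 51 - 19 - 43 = -107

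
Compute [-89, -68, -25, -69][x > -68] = [-25]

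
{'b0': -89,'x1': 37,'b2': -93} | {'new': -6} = {'b0': -89, 'x1': 37, 'b2': -93, 'new': -6}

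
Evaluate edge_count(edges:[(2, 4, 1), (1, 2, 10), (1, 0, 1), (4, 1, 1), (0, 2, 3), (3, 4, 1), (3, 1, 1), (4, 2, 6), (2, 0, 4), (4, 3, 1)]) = 10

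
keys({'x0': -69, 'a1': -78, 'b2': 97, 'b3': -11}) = ['x0', 'a1', 'b2', 'b3']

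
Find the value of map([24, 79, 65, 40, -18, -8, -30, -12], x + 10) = 24+10=34, 79+10=89, 65+10=75, 40+10=50, -18+10=-8, -8+10=2, -30+10=-20, -12+10=-2
= [34, 89, 75, 50, -8, 2, -20, -2]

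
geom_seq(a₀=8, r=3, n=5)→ [8, 24, 72, 216, 648]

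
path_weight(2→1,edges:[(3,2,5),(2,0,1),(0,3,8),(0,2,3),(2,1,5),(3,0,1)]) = 5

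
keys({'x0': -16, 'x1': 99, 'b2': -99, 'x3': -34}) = ['x0', 'x1', 'b2', 'x3']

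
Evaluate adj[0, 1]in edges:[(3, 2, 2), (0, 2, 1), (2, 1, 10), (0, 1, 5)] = 5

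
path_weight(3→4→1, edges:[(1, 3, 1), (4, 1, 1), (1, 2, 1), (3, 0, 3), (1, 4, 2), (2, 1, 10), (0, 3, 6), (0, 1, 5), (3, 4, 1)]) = w(3→4)=1 + w(4→1)=1
= 2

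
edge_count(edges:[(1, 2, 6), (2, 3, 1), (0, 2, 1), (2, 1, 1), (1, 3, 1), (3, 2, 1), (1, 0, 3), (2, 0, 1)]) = 8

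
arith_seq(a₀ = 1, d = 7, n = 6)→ a_0 = 1 + 0*7 = 1
a_1 = 1 + 1*7 = 8
a_2 = 1 + 2*7 = 15
...
= [1, 8, 15, 22, 29, 36]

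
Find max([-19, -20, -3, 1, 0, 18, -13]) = 18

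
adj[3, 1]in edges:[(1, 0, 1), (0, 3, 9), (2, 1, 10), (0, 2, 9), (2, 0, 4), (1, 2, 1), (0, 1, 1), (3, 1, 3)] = 3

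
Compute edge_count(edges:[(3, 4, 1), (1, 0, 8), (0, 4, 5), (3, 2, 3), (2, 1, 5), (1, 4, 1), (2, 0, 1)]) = 7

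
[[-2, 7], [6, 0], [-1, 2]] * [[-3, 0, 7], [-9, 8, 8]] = C[0][0] = (-2)*(-3) + (7)*(-9) = -57
C[0][1] = (-2)*(0) + (7)*(8) = 56
C[0][2] = (-2)*(7) + (7)*(8) = 42
C[1][0] = (6)*(-3) + (0)*(-9) = -18
C[1][1] = (6)*(0) + (0)*(8) = 0
C[1][2] = (6)*(7) + (0)*(8) = 42
... (3 more cells)
= [[-57, 56, 42], [-18, 0, 42], [-15, 16, 9]]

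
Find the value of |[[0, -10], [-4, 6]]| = (0)*(6) - (-10)*(-4)
= -40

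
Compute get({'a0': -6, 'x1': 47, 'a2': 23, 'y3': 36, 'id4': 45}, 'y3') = 36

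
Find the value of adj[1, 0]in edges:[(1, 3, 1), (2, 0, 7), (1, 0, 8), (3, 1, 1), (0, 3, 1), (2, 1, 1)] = 8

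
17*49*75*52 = 3248700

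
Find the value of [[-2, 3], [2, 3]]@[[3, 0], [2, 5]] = [[0, 15], [12, 15]]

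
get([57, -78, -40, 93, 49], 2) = -40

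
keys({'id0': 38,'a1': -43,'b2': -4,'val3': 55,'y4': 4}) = ['id0', 'a1', 'b2', 'val3', 'y4']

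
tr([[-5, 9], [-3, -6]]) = -11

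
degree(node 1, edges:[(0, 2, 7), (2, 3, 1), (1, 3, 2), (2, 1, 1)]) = incident: (1,3), (2,1)
= 2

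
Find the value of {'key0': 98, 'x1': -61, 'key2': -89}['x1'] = -61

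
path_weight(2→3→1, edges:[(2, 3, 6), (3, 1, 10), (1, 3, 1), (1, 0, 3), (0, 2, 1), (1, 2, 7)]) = 16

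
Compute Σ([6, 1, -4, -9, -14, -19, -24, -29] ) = -92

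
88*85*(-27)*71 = -14339160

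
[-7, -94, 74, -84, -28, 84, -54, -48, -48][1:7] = [-94, 74, -84, -28, 84, -54]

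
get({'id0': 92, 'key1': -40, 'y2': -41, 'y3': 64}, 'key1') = -40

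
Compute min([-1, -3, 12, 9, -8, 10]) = -8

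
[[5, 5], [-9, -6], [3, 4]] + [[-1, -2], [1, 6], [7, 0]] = [[4, 3], [-8, 0], [10, 4]]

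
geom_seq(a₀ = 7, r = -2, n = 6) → a_0 = 7*(-2)^0 = 7
a_1 = 7*(-2)^1 = -14
a_2 = 7*(-2)^2 = 28
...
= [7, -14, 28, -56, 112, -224]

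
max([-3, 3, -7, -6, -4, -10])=3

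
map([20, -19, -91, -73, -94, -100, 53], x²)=(20)²=400, (-19)²=361, (-91)²=8281, (-73)²=5329, (-94)²=8836, (-100)²=10000, (53)²=2809
= [400, 361, 8281, 5329, 8836, 10000, 2809]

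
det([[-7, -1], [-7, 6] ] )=-49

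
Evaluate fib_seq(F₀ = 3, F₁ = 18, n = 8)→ [3, 18, 21, 39, 60, 99, 159, 258]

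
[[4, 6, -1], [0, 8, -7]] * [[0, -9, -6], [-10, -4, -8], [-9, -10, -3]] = [[-51, -50, -69], [-17, 38, -43]]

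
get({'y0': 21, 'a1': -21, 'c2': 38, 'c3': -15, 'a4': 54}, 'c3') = -15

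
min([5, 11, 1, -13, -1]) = -13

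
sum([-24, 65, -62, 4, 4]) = (-24) + 65 + (-62) + 4 + 4
= -13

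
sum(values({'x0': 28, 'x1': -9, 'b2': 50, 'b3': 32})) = 28 + (-9) + 50 + 32
= 101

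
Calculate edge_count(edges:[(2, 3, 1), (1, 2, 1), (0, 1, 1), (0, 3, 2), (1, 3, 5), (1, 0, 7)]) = 6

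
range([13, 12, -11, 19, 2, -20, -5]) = 39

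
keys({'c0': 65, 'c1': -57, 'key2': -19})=['c0', 'c1', 'key2']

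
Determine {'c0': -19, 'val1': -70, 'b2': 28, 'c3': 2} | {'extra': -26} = {'c0': -19, 'val1': -70, 'b2': 28, 'c3': 2, 'extra': -26}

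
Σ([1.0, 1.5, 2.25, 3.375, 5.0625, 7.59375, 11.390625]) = 1.0 + 1.5 + 2.25 + 3.375 + 5.0625 + 7.59375 + 11.390625
= 32.171875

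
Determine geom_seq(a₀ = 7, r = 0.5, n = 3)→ a_0 = 7*0.5^0 = 7.0
a_1 = 7*0.5^1 = 3.5
a_2 = 7*0.5^2 = 1.75
= [7.0, 3.5, 1.75]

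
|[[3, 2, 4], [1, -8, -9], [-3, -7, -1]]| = (1)*(3)*det([[-8, -9], [-7, -1]]) + (-1)*(2)*det([[1, -9], [-3, -1]]) + (1)*(4)*det([[1, -8], [-3, -7]])
= -165 + 56 + -124
= -233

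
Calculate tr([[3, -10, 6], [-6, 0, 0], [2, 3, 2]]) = 5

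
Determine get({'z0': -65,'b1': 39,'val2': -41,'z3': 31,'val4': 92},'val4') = 92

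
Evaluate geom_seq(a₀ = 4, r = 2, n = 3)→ a_0 = 4*2^0 = 4
a_1 = 4*2^1 = 8
a_2 = 4*2^2 = 16
= [4, 8, 16]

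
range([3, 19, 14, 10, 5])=16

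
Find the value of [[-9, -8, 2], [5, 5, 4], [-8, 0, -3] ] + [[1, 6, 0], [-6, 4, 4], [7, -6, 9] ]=[[-8, -2, 2], [-1, 9, 8], [-1, -6, 6]]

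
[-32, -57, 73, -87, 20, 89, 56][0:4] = [-32, -57, 73, -87]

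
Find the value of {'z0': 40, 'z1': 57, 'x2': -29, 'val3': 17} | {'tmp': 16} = {'z0': 40, 'z1': 57, 'x2': -29, 'val3': 17, 'tmp': 16}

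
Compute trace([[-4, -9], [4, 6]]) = 2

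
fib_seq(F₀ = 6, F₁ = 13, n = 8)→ [6, 13, 19, 32, 51, 83, 134, 217]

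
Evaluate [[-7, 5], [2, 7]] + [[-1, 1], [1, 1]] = [[-8, 6], [3, 8]]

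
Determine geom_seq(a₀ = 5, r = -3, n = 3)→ a_0 = 5*(-3)^0 = 5
a_1 = 5*(-3)^1 = -15
a_2 = 5*(-3)^2 = 45
= [5, -15, 45]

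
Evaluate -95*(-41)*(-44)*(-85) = 14567300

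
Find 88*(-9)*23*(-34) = 619344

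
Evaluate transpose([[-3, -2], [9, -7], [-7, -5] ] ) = [[-3, 9, -7], [-2, -7, -5]]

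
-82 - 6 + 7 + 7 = -74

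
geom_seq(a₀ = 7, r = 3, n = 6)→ [7, 21, 63, 189, 567, 1701]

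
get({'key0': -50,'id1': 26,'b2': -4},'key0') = -50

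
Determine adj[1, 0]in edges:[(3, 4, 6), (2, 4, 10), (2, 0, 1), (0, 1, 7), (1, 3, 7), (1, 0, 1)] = 1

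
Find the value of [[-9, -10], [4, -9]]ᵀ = [[-9, 4], [-10, -9]]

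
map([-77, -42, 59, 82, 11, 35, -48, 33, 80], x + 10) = -77+10=-67, -42+10=-32, 59+10=69, 82+10=92, 11+10=21, 35+10=45, -48+10=-38, 33+10=43, 80+10=90
= [-67, -32, 69, 92, 21, 45, -38, 43, 90]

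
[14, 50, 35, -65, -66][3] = -65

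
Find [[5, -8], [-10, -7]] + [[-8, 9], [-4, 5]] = [[-3, 1], [-14, -2]]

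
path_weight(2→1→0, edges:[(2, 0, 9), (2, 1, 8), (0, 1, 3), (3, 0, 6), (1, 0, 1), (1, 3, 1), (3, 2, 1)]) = w(2→1)=8 + w(1→0)=1
= 9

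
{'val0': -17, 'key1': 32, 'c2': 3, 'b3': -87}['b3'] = -87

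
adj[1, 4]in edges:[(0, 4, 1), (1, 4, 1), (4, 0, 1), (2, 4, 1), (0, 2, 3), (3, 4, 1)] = 1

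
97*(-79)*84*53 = -34115676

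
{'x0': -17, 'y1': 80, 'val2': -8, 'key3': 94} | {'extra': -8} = {'x0': -17, 'y1': 80, 'val2': -8, 'key3': 94, 'extra': -8}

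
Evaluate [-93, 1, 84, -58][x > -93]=keep x where x > -93: -93✗, 1✓, 84✓, -58✓
= [1, 84, -58]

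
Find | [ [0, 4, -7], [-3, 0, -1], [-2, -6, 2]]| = -94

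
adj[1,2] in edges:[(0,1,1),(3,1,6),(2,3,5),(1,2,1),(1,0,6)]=1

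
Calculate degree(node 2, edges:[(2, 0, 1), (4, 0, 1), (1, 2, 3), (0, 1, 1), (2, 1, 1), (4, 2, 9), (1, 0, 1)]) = 4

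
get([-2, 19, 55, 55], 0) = -2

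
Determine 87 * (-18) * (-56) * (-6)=-526176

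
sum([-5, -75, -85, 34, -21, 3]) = (-5) + (-75) + (-85) + 34 + (-21) + 3
= -149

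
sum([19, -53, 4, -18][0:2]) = -34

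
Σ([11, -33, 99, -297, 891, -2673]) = 11 + -33 + 99 + -297 + 891 + -2673
= -2002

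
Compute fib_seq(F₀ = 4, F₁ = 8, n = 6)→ F_2 = F_1 + F_0 = 12
F_3 = F_2 + F_1 = 20
F_4 = F_3 + F_2 = 32
...
= [4, 8, 12, 20, 32, 52]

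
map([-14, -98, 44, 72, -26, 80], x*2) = [-28, -196, 88, 144, -52, 160]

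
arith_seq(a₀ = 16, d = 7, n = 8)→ [16, 23, 30, 37, 44, 51, 58, 65]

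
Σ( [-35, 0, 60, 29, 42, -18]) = 78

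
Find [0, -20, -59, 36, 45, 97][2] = -59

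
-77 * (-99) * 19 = 144837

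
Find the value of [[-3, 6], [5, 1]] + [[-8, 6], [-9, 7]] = [[-11, 12], [-4, 8]]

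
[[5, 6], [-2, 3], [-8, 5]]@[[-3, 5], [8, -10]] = [[33, -35], [30, -40], [64, -90]]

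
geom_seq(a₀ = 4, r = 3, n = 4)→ a_0 = 4*3^0 = 4
a_1 = 4*3^1 = 12
a_2 = 4*3^2 = 36
...
= [4, 12, 36, 108]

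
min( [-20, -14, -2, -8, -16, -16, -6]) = -20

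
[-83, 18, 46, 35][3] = 35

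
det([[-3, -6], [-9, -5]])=-39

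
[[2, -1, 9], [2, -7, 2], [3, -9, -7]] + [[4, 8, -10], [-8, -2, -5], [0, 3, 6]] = [[6, 7, -1], [-6, -9, -3], [3, -6, -1]]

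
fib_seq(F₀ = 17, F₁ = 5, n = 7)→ F_2 = F_1 + F_0 = 22
F_3 = F_2 + F_1 = 27
F_4 = F_3 + F_2 = 49
...
= [17, 5, 22, 27, 49, 76, 125]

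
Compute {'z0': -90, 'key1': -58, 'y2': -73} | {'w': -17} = {'z0': -90, 'key1': -58, 'y2': -73, 'w': -17}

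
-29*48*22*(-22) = 673728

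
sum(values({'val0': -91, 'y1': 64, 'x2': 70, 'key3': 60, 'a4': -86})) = 17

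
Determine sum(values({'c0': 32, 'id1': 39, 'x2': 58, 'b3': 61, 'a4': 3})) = 193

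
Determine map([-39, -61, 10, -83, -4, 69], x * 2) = [-78, -122, 20, -166, -8, 138]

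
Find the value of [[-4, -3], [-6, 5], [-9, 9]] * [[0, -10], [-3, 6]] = [[9, 22], [-15, 90], [-27, 144]]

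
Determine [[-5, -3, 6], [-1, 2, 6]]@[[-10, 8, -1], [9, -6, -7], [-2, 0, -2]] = [[11, -22, 14], [16, -20, -25]]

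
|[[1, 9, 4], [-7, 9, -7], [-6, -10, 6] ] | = 1236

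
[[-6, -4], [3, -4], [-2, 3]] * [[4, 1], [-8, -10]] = C[0][0] = (-6)*(4) + (-4)*(-8) = 8
C[0][1] = (-6)*(1) + (-4)*(-10) = 34
C[1][0] = (3)*(4) + (-4)*(-8) = 44
C[1][1] = (3)*(1) + (-4)*(-10) = 43
C[2][0] = (-2)*(4) + (3)*(-8) = -32
C[2][1] = (-2)*(1) + (3)*(-10) = -32
= [[8, 34], [44, 43], [-32, -32]]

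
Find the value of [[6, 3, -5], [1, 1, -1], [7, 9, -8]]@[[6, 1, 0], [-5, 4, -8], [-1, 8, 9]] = [[26, -22, -69], [2, -3, -17], [5, -21, -144]]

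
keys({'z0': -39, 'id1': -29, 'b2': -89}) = ['z0', 'id1', 'b2']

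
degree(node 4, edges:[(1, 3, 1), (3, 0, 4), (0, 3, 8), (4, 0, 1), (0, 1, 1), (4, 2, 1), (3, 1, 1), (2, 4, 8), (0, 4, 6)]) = incident: (4,0), (4,2), (2,4), (0,4)
= 4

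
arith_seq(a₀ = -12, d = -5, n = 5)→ [-12, -17, -22, -27, -32]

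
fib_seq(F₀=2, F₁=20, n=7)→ F_2 = F_1 + F_0 = 22
F_3 = F_2 + F_1 = 42
F_4 = F_3 + F_2 = 64
...
= [2, 20, 22, 42, 64, 106, 170]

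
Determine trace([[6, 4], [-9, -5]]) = diagonal: 6 + (-5)
= 1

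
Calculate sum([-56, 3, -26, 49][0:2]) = -53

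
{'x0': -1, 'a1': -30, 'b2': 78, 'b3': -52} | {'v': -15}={'x0': -1, 'a1': -30, 'b2': 78, 'b3': -52, 'v': -15}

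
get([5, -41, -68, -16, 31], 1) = -41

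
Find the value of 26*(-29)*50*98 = -3694600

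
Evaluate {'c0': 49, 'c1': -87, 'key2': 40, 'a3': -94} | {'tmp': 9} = {'c0': 49, 'c1': -87, 'key2': 40, 'a3': -94, 'tmp': 9}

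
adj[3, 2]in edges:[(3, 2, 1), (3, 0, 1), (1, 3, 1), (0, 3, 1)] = 1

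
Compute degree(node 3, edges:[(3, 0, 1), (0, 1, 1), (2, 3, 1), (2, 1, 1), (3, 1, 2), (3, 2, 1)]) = incident: (3,0), (2,3), (3,1), (3,2)
= 4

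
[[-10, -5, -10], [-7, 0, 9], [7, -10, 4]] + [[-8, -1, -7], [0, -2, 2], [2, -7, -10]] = [[-18, -6, -17], [-7, -2, 11], [9, -17, -6]]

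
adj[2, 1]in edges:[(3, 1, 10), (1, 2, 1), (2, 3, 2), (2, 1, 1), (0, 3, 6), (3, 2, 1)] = 1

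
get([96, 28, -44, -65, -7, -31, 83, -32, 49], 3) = -65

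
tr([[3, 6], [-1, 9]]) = diagonal: 3 + 9
= 12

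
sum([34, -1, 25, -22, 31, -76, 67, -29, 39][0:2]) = slice → [34, -1]
34 + (-1)
= 33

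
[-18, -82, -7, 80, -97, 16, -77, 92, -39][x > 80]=keep x where x > 80: -18✗, -82✗, -7✗, 80✗, -97✗, 16✗, -77✗, 92✓, -39✗
= [92]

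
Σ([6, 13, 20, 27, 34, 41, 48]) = 6 + 13 + 20 + 27 + 34 + 41 + 48
= 189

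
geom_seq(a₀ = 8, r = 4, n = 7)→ [8, 32, 128, 512, 2048, 8192, 32768]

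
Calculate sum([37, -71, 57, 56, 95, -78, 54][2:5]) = slice → [57, 56, 95]
57 + 56 + 95
= 208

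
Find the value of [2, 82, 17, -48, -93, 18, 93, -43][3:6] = [-48, -93, 18]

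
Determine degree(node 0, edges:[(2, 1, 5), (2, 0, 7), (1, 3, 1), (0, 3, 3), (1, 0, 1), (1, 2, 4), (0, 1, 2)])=incident: (2,0), (0,3), (1,0), (0,1)
= 4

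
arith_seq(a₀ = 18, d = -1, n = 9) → a_0 = 18 + 0*-1 = 18
a_1 = 18 + 1*-1 = 17
a_2 = 18 + 2*-1 = 16
...
= [18, 17, 16, 15, 14, 13, 12, 11, 10]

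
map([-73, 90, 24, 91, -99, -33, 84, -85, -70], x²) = [5329, 8100, 576, 8281, 9801, 1089, 7056, 7225, 4900]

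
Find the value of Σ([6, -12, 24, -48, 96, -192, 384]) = 258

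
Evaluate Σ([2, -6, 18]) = 2 + -6 + 18
= 14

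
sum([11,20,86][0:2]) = 31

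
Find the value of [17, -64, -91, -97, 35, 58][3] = -97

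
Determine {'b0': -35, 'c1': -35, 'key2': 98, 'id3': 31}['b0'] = -35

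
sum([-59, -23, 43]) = -39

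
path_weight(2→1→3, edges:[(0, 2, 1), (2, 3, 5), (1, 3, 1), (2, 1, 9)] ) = 10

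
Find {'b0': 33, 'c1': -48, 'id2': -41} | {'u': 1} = {'b0': 33, 'c1': -48, 'id2': -41, 'u': 1}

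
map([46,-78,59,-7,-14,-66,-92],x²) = [2116, 6084, 3481, 49, 196, 4356, 8464]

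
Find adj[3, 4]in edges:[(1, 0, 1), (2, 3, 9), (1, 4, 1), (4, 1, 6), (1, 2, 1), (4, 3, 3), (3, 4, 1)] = 1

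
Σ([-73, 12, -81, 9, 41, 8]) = -84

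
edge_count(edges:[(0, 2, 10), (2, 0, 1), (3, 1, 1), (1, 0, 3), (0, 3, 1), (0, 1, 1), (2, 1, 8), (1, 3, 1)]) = 8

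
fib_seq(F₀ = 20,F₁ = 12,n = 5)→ F_2 = F_1 + F_0 = 32
F_3 = F_2 + F_1 = 44
F_4 = F_3 + F_2 = 76
= [20, 12, 32, 44, 76]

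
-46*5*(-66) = 15180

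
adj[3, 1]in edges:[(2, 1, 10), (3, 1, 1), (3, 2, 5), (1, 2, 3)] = 1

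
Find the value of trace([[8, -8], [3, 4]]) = 12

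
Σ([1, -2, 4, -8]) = 1 + -2 + 4 + -8
= -5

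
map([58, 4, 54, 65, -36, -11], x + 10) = 58+10=68, 4+10=14, 54+10=64, 65+10=75, -36+10=-26, -11+10=-1
= [68, 14, 64, 75, -26, -1]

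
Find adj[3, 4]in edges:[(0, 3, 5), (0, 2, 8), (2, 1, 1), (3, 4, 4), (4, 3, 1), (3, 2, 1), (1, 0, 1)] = 4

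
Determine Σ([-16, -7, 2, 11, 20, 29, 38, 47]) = (-16) + (-7) + 2 + 11 + 20 + 29 + 38 + 47
= 124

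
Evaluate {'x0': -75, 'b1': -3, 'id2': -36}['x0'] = -75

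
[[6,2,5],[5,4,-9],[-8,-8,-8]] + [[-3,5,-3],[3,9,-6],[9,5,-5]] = [[3, 7, 2], [8, 13, -15], [1, -3, -13]]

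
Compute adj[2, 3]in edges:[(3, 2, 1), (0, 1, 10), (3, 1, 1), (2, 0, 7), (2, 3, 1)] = 1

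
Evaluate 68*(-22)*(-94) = 140624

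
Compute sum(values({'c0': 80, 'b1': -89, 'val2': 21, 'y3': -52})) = 80 + (-89) + 21 + (-52)
= -40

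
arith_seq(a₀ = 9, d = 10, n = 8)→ [9, 19, 29, 39, 49, 59, 69, 79]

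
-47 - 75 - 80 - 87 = -289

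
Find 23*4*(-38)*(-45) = 157320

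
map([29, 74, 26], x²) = [841, 5476, 676]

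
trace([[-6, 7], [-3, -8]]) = diagonal: (-6) + (-8)
= -14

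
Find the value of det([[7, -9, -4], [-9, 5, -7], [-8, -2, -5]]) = (1)*(7)*det([[5, -7], [-2, -5]]) + (-1)*(-9)*det([[-9, -7], [-8, -5]]) + (1)*(-4)*det([[-9, 5], [-8, -2]])
= -273 + -99 + -232
= -604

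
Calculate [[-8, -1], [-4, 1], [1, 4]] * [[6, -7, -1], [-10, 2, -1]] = C[0][0] = (-8)*(6) + (-1)*(-10) = -38
C[0][1] = (-8)*(-7) + (-1)*(2) = 54
C[0][2] = (-8)*(-1) + (-1)*(-1) = 9
C[1][0] = (-4)*(6) + (1)*(-10) = -34
C[1][1] = (-4)*(-7) + (1)*(2) = 30
C[1][2] = (-4)*(-1) + (1)*(-1) = 3
... (3 more cells)
= [[-38, 54, 9], [-34, 30, 3], [-34, 1, -5]]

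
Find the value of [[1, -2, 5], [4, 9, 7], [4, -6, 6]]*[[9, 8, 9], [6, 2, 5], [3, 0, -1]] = C[0][0] = (1)*(9) + (-2)*(6) + (5)*(3) = 12
C[0][1] = (1)*(8) + (-2)*(2) + (5)*(0) = 4
C[0][2] = (1)*(9) + (-2)*(5) + (5)*(-1) = -6
C[1][0] = (4)*(9) + (9)*(6) + (7)*(3) = 111
C[1][1] = (4)*(8) + (9)*(2) + (7)*(0) = 50
C[1][2] = (4)*(9) + (9)*(5) + (7)*(-1) = 74
... (3 more cells)
= [[12, 4, -6], [111, 50, 74], [18, 20, 0]]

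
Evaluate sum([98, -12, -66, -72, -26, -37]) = -115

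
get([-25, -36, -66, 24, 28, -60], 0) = -25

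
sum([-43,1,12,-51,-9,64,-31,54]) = (-43) + 1 + 12 + (-51) + (-9) + 64 + (-31) + 54
= -3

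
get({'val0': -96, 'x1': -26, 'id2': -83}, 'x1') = -26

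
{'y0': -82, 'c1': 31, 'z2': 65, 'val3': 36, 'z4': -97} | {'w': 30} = {'y0': -82, 'c1': 31, 'z2': 65, 'val3': 36, 'z4': -97, 'w': 30}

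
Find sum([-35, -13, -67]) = (-35) + (-13) + (-67)
= -115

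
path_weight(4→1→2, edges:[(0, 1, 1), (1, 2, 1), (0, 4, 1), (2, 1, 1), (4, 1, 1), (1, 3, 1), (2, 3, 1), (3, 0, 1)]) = w(4→1)=1 + w(1→2)=1
= 2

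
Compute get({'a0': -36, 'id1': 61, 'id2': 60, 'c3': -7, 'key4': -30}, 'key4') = -30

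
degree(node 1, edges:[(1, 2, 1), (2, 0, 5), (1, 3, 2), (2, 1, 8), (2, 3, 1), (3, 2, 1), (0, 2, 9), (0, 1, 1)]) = incident: (1,2), (1,3), (2,1), (0,1)
= 4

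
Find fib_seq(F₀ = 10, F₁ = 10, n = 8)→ F_2 = F_1 + F_0 = 20
F_3 = F_2 + F_1 = 30
F_4 = F_3 + F_2 = 50
...
= [10, 10, 20, 30, 50, 80, 130, 210]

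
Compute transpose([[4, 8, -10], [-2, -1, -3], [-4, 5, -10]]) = [[4, -2, -4], [8, -1, 5], [-10, -3, -10]]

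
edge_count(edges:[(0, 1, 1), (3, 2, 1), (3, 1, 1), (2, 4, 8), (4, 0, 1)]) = 5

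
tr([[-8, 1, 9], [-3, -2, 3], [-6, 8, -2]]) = diagonal: (-8) + (-2) + (-2)
= -12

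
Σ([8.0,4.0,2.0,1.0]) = 15.0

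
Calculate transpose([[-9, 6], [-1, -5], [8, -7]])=[[-9, -1, 8], [6, -5, -7]]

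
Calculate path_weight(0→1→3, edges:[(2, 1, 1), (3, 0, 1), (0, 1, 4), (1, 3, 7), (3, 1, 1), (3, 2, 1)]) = w(0→1)=4 + w(1→3)=7
= 11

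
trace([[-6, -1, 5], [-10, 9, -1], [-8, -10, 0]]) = diagonal: (-6) + 9 + 0
= 3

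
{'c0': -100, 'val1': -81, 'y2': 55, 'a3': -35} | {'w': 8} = {'c0': -100, 'val1': -81, 'y2': 55, 'a3': -35, 'w': 8}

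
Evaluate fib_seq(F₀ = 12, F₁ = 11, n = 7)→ [12, 11, 23, 34, 57, 91, 148]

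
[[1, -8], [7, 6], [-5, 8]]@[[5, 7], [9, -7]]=C[0][0] = (1)*(5) + (-8)*(9) = -67
C[0][1] = (1)*(7) + (-8)*(-7) = 63
C[1][0] = (7)*(5) + (6)*(9) = 89
C[1][1] = (7)*(7) + (6)*(-7) = 7
C[2][0] = (-5)*(5) + (8)*(9) = 47
C[2][1] = (-5)*(7) + (8)*(-7) = -91
= [[-67, 63], [89, 7], [47, -91]]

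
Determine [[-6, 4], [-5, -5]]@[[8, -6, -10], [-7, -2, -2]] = C[0][0] = (-6)*(8) + (4)*(-7) = -76
C[0][1] = (-6)*(-6) + (4)*(-2) = 28
C[0][2] = (-6)*(-10) + (4)*(-2) = 52
C[1][0] = (-5)*(8) + (-5)*(-7) = -5
C[1][1] = (-5)*(-6) + (-5)*(-2) = 40
C[1][2] = (-5)*(-10) + (-5)*(-2) = 60
= [[-76, 28, 52], [-5, 40, 60]]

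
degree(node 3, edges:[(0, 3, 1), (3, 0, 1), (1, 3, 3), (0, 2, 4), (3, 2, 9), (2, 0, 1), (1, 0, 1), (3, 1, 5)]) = 5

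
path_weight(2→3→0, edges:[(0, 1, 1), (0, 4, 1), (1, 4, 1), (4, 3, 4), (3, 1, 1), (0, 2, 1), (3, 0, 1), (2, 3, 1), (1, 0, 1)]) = 2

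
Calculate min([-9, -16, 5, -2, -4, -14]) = -16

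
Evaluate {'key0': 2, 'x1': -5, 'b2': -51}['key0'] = 2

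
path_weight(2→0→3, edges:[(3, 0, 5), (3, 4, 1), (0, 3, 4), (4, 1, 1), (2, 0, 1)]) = 5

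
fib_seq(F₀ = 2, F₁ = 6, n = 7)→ [2, 6, 8, 14, 22, 36, 58]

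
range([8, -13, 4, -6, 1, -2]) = 21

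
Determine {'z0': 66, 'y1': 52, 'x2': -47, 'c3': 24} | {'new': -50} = {'z0': 66, 'y1': 52, 'x2': -47, 'c3': 24, 'new': -50}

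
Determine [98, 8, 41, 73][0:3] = [98, 8, 41]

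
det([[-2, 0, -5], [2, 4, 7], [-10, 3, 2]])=-204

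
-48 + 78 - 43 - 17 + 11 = -19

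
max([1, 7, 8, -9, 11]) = 11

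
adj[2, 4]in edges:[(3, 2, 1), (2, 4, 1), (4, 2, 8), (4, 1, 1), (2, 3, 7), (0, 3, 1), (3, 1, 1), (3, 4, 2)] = 1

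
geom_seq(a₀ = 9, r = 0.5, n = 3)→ [9.0, 4.5, 2.25]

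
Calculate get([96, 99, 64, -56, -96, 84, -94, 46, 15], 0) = 96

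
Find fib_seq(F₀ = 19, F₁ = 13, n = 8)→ [19, 13, 32, 45, 77, 122, 199, 321]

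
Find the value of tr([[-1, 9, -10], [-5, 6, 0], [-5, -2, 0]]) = 5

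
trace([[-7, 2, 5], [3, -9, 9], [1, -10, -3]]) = -19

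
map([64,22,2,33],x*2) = 64*2=128, 22*2=44, 2*2=4, 33*2=66
= [128, 44, 4, 66]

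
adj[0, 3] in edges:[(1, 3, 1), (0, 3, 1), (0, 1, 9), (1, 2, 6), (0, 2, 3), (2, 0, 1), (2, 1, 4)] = 1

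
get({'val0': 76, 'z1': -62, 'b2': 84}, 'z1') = -62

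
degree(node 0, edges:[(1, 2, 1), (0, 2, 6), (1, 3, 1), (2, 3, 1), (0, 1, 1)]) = incident: (0,2), (0,1)
= 2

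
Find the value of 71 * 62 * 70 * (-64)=-19720960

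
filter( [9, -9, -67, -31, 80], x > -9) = [9, 80]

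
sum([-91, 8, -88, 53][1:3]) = -80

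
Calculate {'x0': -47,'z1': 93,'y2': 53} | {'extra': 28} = {'x0': -47, 'z1': 93, 'y2': 53, 'extra': 28}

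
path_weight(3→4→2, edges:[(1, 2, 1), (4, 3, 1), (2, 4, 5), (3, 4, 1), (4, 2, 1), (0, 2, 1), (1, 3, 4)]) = 2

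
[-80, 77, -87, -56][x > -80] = keep x where x > -80: -80✗, 77✓, -87✗, -56✓
= [77, -56]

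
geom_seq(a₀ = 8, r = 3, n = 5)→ a_0 = 8*3^0 = 8
a_1 = 8*3^1 = 24
a_2 = 8*3^2 = 72
...
= [8, 24, 72, 216, 648]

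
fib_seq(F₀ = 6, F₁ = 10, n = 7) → [6, 10, 16, 26, 42, 68, 110]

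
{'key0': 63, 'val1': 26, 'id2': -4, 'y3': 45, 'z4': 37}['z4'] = 37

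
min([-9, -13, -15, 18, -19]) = -19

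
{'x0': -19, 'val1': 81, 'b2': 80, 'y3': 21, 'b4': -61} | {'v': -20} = {'x0': -19, 'val1': 81, 'b2': 80, 'y3': 21, 'b4': -61, 'v': -20}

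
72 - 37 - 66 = -31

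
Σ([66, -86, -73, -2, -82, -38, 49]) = -166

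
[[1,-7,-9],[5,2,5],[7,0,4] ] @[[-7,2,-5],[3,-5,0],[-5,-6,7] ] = [[17, 91, -68], [-54, -30, 10], [-69, -10, -7]]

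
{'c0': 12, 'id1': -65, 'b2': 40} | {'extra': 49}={'c0': 12, 'id1': -65, 'b2': 40, 'extra': 49}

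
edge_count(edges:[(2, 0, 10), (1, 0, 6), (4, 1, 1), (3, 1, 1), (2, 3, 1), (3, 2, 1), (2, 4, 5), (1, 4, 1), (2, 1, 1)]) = 9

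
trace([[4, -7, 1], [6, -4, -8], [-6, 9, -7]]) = diagonal: 4 + (-4) + (-7)
= -7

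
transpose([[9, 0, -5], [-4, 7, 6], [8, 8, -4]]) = [[9, -4, 8], [0, 7, 8], [-5, 6, -4]]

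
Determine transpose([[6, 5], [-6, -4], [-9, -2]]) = [[6, -6, -9], [5, -4, -2]]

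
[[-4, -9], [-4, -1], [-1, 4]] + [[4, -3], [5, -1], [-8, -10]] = [[0, -12], [1, -2], [-9, -6]]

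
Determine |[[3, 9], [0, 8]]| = 24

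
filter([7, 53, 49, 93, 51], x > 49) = [53, 93, 51]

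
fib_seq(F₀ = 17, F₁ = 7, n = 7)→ [17, 7, 24, 31, 55, 86, 141]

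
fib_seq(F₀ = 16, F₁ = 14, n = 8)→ [16, 14, 30, 44, 74, 118, 192, 310]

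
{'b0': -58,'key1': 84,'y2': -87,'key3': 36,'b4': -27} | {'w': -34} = {'b0': -58, 'key1': 84, 'y2': -87, 'key3': 36, 'b4': -27, 'w': -34}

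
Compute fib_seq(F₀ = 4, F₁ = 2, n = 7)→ [4, 2, 6, 8, 14, 22, 36]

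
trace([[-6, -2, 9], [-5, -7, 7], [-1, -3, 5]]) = -8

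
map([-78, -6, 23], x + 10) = [-68, 4, 33]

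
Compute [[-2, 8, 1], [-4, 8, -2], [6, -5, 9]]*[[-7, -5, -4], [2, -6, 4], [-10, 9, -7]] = [[20, -29, 33], [64, -46, 62], [-142, 81, -107]]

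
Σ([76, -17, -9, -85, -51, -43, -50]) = -179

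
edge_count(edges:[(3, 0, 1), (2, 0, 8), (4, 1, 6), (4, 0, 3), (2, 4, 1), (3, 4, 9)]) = 6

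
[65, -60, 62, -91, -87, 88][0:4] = [65, -60, 62, -91]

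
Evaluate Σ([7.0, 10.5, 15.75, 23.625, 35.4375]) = 7.0 + 10.5 + 15.75 + 23.625 + 35.4375
= 92.3125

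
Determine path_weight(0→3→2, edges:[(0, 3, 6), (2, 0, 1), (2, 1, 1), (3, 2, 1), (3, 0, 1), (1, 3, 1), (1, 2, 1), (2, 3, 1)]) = 7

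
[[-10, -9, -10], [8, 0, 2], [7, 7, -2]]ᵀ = [[-10, 8, 7], [-9, 0, 7], [-10, 2, -2]]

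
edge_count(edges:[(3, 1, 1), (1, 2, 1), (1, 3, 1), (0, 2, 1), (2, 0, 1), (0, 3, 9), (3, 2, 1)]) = 7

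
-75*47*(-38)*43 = 5759850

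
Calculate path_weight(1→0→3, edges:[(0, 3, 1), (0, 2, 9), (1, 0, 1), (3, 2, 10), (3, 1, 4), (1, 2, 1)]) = w(1→0)=1 + w(0→3)=1
= 2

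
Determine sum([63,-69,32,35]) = 63 + (-69) + 32 + 35
= 61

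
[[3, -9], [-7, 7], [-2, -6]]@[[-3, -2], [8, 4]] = C[0][0] = (3)*(-3) + (-9)*(8) = -81
C[0][1] = (3)*(-2) + (-9)*(4) = -42
C[1][0] = (-7)*(-3) + (7)*(8) = 77
C[1][1] = (-7)*(-2) + (7)*(4) = 42
C[2][0] = (-2)*(-3) + (-6)*(8) = -42
C[2][1] = (-2)*(-2) + (-6)*(4) = -20
= [[-81, -42], [77, 42], [-42, -20]]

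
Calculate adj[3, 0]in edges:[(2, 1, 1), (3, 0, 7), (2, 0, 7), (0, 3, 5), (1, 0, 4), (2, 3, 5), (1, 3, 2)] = 7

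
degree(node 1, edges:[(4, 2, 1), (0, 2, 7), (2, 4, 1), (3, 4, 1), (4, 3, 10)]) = 0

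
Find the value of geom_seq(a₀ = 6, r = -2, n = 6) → a_0 = 6*(-2)^0 = 6
a_1 = 6*(-2)^1 = -12
a_2 = 6*(-2)^2 = 24
...
= [6, -12, 24, -48, 96, -192]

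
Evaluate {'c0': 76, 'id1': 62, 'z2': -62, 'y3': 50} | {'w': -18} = {'c0': 76, 'id1': 62, 'z2': -62, 'y3': 50, 'w': -18}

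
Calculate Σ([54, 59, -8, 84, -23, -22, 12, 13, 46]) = 54 + 59 + (-8) + 84 + (-23) + (-22) + 12 + 13 + 46
= 215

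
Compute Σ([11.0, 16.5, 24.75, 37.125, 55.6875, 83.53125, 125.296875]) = 353.890625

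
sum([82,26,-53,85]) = 82 + 26 + (-53) + 85
= 140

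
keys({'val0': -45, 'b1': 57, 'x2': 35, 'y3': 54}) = ['val0', 'b1', 'x2', 'y3']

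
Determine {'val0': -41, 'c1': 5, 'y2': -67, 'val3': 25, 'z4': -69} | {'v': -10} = {'val0': -41, 'c1': 5, 'y2': -67, 'val3': 25, 'z4': -69, 'v': -10}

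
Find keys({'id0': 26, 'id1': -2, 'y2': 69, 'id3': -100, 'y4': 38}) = ['id0', 'id1', 'y2', 'id3', 'y4']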